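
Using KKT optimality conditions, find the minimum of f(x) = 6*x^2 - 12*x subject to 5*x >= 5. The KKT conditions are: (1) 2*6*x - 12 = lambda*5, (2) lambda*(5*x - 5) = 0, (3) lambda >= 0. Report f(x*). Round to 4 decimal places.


Step 1: Try lambda = 0 (constraint inactive).
Stationarity: 2*6*x - 12 = 0
x* = 12/(2*6) = 1.0
Check constraint: 5*1.0 = 5.0 >= 5 -- satisfied.
Step 2: Compute optimal value.
f(x*) = 6*1.0^2 - 12*1.0 = -6.0


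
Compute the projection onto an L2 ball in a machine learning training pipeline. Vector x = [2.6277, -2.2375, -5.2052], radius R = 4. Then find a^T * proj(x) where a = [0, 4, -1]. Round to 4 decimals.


Step 1: Compute ||x|| (intermediates to 6 decimals).
||x|| = sqrt(2.6277^2 + (-2.2375)^2 + (-5.2052)^2) = 6.245424
Step 2: Project.
Since ||x|| > R, scale = R/||x|| = 4/6.245424 = 0.640469, proj(x) = scale * x
proj(x) = [1.68296, -1.433049, -3.333769]
Step 3: Dot product.
a^T * proj(x) = 0*1.68296 + 4*(-1.433049) - 1*(-3.333769) = -2.3984


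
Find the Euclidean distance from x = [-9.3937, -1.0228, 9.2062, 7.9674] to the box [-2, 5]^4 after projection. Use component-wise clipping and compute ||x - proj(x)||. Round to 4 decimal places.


Project each component onto [-2, 5].
clip(-9.3937) = -2.0, clip(-1.0228) = -1.0228, clip(9.2062) = 5.0, clip(7.9674) = 5.0
Projection = [-2.0, -1.0228, 5.0, 5.0]
Squared diffs: [54.6668, 0.0, 17.6921, 8.8055]
Distance = sqrt(81.1644) = 9.0091


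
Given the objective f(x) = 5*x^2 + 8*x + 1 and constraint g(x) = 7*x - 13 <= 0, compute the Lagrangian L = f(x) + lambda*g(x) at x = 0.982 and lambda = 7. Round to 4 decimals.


Step 1: Evaluate f(x).
f(0.982) = 5*0.982^2 + 8*0.982 + 1 = 13.6776
Step 2: Evaluate g(x).
g(0.982) = 7*0.982 - 13 = -6.126
Step 3: Compute Lagrangian.
L = 13.6776 + 7*-6.126 = -29.2044


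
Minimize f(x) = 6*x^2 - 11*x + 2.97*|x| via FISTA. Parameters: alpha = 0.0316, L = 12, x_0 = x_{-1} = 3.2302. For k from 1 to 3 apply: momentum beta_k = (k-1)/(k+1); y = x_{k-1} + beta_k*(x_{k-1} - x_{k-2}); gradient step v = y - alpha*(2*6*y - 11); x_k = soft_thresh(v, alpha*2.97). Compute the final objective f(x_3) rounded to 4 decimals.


FISTA on f(x) = 6*x^2 - 11*x + 2.97*|x|
L = 12, alpha = 0.0316
Iteration 1: beta = 0.0, y = 3.2302 + 0.0*(3.2302 - 3.2302) = 3.2302
  grad(y) = 27.7624, v = y - alpha*grad = 2.3529
  prox(v) = soft_thresh(2.3529, 0.0939) = 2.2591
Iteration 2: beta = 0.3333, y = 2.2591 + 0.3333*(2.2591 - 3.2302) = 1.9353
  grad(y) = 12.2241, v = y - alpha*grad = 1.5491
  prox(v) = soft_thresh(1.5491, 0.0939) = 1.4552
Iteration 3: beta = 0.5, y = 1.4552 + 0.5*(1.4552 - 2.2591) = 1.0533
  grad(y) = 1.6394, v = y - alpha*grad = 1.0015
  prox(v) = soft_thresh(1.0015, 0.0939) = 0.9076
f(x_3) = 6*0.9076^2 - 11*0.9076 + 2.97*|0.9076| = -2.3455


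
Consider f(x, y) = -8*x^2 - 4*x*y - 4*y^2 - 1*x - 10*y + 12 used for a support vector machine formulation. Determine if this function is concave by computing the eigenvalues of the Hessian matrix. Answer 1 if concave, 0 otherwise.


The Hessian of f(x,y) = -8*x^2 - 4*x*y - 4*y^2 - 1*x - 10*y + 12 is:
H = [[-16, -4], [-4, -8]]
Trace = -16 - 8 = -24
Determinant = -16*-8 - (-4)^2 = 112
Discriminant = (-24)^2 - 4*112 = 128.0
Eigenvalues: lambda_1 = -17.6569, lambda_2 = -6.3431
The function is concave.

1


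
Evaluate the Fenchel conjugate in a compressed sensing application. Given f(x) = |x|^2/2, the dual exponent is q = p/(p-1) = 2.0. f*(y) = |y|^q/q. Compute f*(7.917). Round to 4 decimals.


The conjugate exponent q satisfies 1/p + 1/q = 1.
p = 2, so q = 2/(2 - 1) = 2.0
|y|^q = 7.917^2.0 = 62.6789
f*(7.917) = 62.6789 / 2.0 = 31.3394


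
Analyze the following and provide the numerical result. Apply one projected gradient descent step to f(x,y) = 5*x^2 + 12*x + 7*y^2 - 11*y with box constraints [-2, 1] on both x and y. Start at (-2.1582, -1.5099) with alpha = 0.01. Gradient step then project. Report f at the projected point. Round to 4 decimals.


Step 1: Compute gradient at (-2.1582, -1.5099).
grad_x = 2*5*-2.1582 + 12 = -9.582
grad_y = 2*7*-1.5099 - 11 = -32.1386
Step 2: Gradient step.
x_raw = -2.1582 - 0.01*-9.582 = -2.0624
y_raw = -1.5099 - 0.01*-32.1386 = -1.1885
Step 3: Project onto [-2, 1].
x_proj = clip(-2.0624) = -2.0
y_proj = clip(-1.1885) = -1.1885
Step 4: Evaluate f.
f(-2.0, -1.1885) = 18.9616


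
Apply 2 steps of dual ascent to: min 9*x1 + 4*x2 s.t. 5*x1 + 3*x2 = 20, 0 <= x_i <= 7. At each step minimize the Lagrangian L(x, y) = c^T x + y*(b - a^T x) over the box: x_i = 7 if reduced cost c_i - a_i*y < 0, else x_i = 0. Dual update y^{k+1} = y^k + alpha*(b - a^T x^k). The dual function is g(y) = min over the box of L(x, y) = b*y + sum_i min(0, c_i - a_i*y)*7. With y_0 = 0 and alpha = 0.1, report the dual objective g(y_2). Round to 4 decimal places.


Dual ascent for LP: min 9*x1 + 4*x2, 5*x1 + 3*x2 = 20, 0 <= x_i <= 7
Step 1: y^k = 0.0, reduced costs: (9.0, 4.0)
  x^k = (0.0, 0.0), subgradient = b - a^T x = 20.0
  y^{k+1} = 0.0 + 0.1*20.0 = 2.0
Step 2: y^k = 2.0, reduced costs: (-1.0, -2.0)
  x^k = (7.0, 7.0), subgradient = b - a^T x = -36.0
  y^{k+1} = 2.0 + 0.1*-36.0 = -1.6
Dual objective at y_2 = -1.6: reduced costs (17.0, 8.8), box minimizer x = (0.0, 0.0)
g(y_2) = b*y + (c1 - a1*y)*x1 + (c2 - a2*y)*x2 = 20*(-1.6) + 17.0*0.0 + 8.8*0.0 = -32.0 + 0.0 + 0.0 = -32.0


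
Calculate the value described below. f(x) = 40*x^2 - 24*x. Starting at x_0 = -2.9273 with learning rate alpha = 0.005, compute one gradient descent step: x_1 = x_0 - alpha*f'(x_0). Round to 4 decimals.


We compute the gradient at x_0 and apply the update.
f'(x) = 80*x - 24
f'(-2.9273) = 80*-2.9273 - 24 = -258.184
x_1 = -2.9273 - 0.005*-258.184 = -1.6364


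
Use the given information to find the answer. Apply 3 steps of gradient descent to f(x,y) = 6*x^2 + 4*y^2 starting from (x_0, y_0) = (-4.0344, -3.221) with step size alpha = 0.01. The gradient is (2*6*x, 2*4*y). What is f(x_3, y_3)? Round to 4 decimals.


Gradient descent on f(x,y) = 6*x^2 + 4*y^2.
Starting point: (-4.0344, -3.221), alpha = 0.01
Step 1: grad_x = 2*6*-4.0344 = -48.4128, grad_y = 2*4*-3.221 = -25.768
  x_1 = -4.0344 - 0.01*-48.4128 = -3.5503
  y_1 = -3.221 - 0.01*-25.768 = -2.9633
Step 2: grad_x = 2*6*-3.5503 = -42.6033, grad_y = 2*4*-2.9633 = -23.7066
  x_2 = -3.5503 - 0.01*-42.6033 = -3.1242
  y_2 = -2.9633 - 0.01*-23.7066 = -2.7263
Step 3: grad_x = 2*6*-3.1242 = -37.4909, grad_y = 2*4*-2.7263 = -21.81
  x_3 = -3.1242 - 0.01*-37.4909 = -2.7493
  y_3 = -2.7263 - 0.01*-21.81 = -2.5082
f(-2.7493, -2.5082) = 6*(-2.7493)^2 + 4*(-2.5082)^2 = 70.5163


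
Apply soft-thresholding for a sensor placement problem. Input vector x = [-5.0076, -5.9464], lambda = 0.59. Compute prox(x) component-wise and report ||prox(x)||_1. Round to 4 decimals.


Soft-thresholding with lambda = 0.59:
prox(-5.0076) = sign(-5.0076)*max(|-5.0076| - 0.59, 0) = -4.4176
prox(-5.9464) = sign(-5.9464)*max(|-5.9464| - 0.59, 0) = -5.3564
prox(x) = [-4.4176, -5.3564]
||prox(x)||_1 = 4.4176 + 5.3564 = 9.774


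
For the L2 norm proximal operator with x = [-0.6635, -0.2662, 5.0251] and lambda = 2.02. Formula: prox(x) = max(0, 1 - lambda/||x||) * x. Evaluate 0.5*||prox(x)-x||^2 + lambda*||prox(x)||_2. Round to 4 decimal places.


Step 1: Compute ||x||.
||x|| = 5.0757
Step 2: Compute scaling factor.
scale = max(0, 1 - 2.02/5.0757) = 0.602
Step 3: prox(x) = [-0.3994, -0.1603, 3.0252]
||prox(x)|| = 3.0557
Step 4: Proximal objective.
0.5*||prox-x||^2 = 2.0402
lambda*||prox|| = 6.1725
Total = 8.2127


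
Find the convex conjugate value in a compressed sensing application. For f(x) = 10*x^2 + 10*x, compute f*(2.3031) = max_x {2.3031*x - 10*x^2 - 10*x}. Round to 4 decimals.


f*(y) = sup_x {y*x - a*x^2 - b*x} = sup_x {(y-b)*x - a*x^2}
FOC: (y - b) - 2a*x = 0 => x* = (y - b)/(2a)
x* = (2.3031 - 10)/(2*10) = -0.3848
f*(2.3031) = (y-b)^2/(4a) = (2.3031 - 10)^2/(4*10)
= 59.2423/40 = 1.4811


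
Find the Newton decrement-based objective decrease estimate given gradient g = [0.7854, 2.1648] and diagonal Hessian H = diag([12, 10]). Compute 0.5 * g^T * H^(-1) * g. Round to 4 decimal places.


Step 1: H is diagonal, so H^(-1) * g = [0.0655, 0.2165].
Step 2: g^T H^(-1) g = sum_i g_i^2 / H_ii
  = (0.7854)^2/12 + (2.1648)^2/10
  = 0.0514 + 0.4686 = 0.52
Step 3: Objective decrease = 0.5 * g^T H^(-1) g = 0.26


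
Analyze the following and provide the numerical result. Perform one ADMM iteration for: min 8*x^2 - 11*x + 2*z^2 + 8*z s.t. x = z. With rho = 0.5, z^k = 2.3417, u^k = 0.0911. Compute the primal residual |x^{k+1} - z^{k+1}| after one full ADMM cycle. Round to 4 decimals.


ADMM iteration with rho = 0.5, z^k = 2.3417, u^k = 0.0911
Step 1: x-update.
Minimize 8*x^2 - 11*x + (0.5/2)*(x - 2.3417 + 0.0911)^2
FOC: (2*8 + 0.5)*x = 11 + 0.5*(2.3417 - 0.0911)
x^{k+1} = 0.7349
Step 2: z-update.
Minimize 2*z^2 + 8*z + (0.5/2)*(0.7349 - z + 0.0911)^2
FOC: (2*2 + 0.5)*z = -8 + 0.5*(0.7349 + 0.0911)
z^{k+1} = -1.686
Step 3: u-update.
u^{k+1} = 0.0911 + 0.7349 + 1.686 = 2.512
Step 4: Primal residual = |0.7349 + 1.686| = 2.4209


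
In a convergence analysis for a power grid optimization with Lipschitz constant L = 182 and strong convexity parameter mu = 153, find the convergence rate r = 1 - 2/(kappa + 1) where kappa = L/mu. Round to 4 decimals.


Step 1: Compute the condition number.
kappa = L/mu = 182/153 = 1.1895
Step 2: Compute the convergence rate.
r = 1 - 2/(kappa + 1) = 1 - 2*mu/(L + mu) = (L - mu)/(L + mu) = 29/335 = 0.0866


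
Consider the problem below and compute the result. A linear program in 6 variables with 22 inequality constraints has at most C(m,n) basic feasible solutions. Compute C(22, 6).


Each vertex corresponds to some choice of n active constraints out of m, so the number of vertices is at most C(m, n) = m! / (n!(m-n)!).
m = 22, n = 6
Numerator: 22 * 21 * 20 * 19 * 18 * 17
Denominator: 6! = 720
C(22, 6) = 74613


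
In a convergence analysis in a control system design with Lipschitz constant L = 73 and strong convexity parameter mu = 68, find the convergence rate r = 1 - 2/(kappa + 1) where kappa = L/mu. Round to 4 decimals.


Step 1: Compute the condition number.
kappa = L/mu = 73/68 = 1.0735
Step 2: Compute the convergence rate.
r = 1 - 2/(kappa + 1) = 1 - 2*mu/(L + mu) = (L - mu)/(L + mu) = 5/141 = 0.0355


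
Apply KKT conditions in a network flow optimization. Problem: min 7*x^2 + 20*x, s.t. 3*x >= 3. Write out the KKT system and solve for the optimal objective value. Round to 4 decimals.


Step 1: Try lambda = 0 (constraint inactive).
x_unc = -20/(2*7) = -1.4286
Check: 3*-1.4286 = -4.2858 < 3 -- violated!
Step 2: Constraint must be active: 3*x = 3
x* = 3/3 = 1.0
lambda = (2*7*1.0 + 20)/3 = 11.3333
Step 3: Compute optimal value.
f(x*) = 7*1.0^2 + 20*1.0 = 27.0


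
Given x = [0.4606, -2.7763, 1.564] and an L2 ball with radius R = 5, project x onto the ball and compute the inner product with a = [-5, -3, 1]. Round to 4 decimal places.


Step 1: Compute ||x|| (intermediates to 6 decimals).
||x|| = sqrt(0.4606^2 + (-2.7763)^2 + 1.564^2) = 3.219641
Step 2: Project.
Since ||x|| <= R, proj = x (no scaling needed).
proj(x) = [0.4606, -2.7763, 1.564]
Step 3: Dot product.
a^T * proj(x) = -5*0.4606 - 3*(-2.7763) + 1*1.564 = 7.5899


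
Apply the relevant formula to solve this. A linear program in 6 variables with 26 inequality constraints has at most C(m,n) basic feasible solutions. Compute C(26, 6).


Each vertex corresponds to some choice of n active constraints out of m, so the number of vertices is at most C(m, n) = m! / (n!(m-n)!).
m = 26, n = 6
Numerator: 26 * 25 * 24 * 23 * 22 * 21
Denominator: 6! = 720
C(26, 6) = 230230


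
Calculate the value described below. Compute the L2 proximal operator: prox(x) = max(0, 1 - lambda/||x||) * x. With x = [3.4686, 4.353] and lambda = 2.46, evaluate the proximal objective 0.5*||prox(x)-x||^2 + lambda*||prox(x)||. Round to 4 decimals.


Step 1: Compute ||x||.
||x|| = 5.5659
Step 2: Compute scaling factor.
scale = max(0, 1 - 2.46/5.5659) = 0.558
Step 3: prox(x) = [1.9356, 2.4291]
||prox(x)|| = 3.1059
Step 4: Proximal objective.
0.5*||prox-x||^2 = 3.0258
lambda*||prox|| = 7.6405
Total = 10.6664


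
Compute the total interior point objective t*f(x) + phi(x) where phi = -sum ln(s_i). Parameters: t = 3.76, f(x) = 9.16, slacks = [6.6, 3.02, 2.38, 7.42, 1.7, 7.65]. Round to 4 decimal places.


Step 1: Compute log-barrier.
ln values: [1.8871, 1.1053, 0.8671, 2.0042, 0.5306, 2.0347]
phi = -(1.8871 + 1.1053 + 0.8671 + 2.0042 + 0.5306 + 2.0347) = -8.4289
Step 2: Compute augmented objective.
t*f(x) = 3.76*9.16 = 34.4416
Total = 34.4416 - 8.4289 = 26.0127


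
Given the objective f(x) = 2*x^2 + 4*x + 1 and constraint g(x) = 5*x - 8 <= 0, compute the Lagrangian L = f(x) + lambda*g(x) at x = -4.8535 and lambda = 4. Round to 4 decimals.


Step 1: Evaluate f(x).
f(-4.8535) = 2*(-4.8535)^2 + 4*(-4.8535) + 1 = 28.6989
Step 2: Evaluate g(x).
g(-4.8535) = 5*-4.8535 - 8 = -32.2675
Step 3: Compute Lagrangian.
L = 28.6989 + 4*-32.2675 = -100.3711


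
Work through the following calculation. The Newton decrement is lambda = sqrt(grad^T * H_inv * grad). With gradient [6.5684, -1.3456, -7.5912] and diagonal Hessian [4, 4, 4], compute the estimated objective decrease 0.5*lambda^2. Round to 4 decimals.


Step 1: H is diagonal, so H^(-1) * g = [1.6421, -0.3364, -1.8978].
Step 2: g^T H^(-1) g = sum_i g_i^2 / H_ii
  = (6.5684)^2/4 + (-1.3456)^2/4 + (-7.5912)^2/4
  = 10.786 + 0.4527 + 14.4066 = 25.6452
Step 3: Objective decrease = 0.5 * g^T H^(-1) g = 12.8226


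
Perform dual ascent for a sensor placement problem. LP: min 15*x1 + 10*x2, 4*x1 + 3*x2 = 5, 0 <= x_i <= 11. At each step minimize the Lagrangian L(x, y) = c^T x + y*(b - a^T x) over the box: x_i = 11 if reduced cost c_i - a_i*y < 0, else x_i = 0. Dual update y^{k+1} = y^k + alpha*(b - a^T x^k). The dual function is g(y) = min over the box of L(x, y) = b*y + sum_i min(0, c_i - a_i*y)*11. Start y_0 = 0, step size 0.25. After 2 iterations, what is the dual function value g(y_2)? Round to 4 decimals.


Dual ascent for LP: min 15*x1 + 10*x2, 4*x1 + 3*x2 = 5, 0 <= x_i <= 11
Step 1: y^k = 0.0, reduced costs: (15.0, 10.0)
  x^k = (0.0, 0.0), subgradient = b - a^T x = 5.0
  y^{k+1} = 0.0 + 0.25*5.0 = 1.25
Step 2: y^k = 1.25, reduced costs: (10.0, 6.25)
  x^k = (0.0, 0.0), subgradient = b - a^T x = 5.0
  y^{k+1} = 1.25 + 0.25*5.0 = 2.5
Dual objective at y_2 = 2.5: reduced costs (5.0, 2.5), box minimizer x = (0.0, 0.0)
g(y_2) = b*y + (c1 - a1*y)*x1 + (c2 - a2*y)*x2 = 5*2.5 + 5.0*0.0 + 2.5*0.0 = 12.5 + 0.0 + 0.0 = 12.5


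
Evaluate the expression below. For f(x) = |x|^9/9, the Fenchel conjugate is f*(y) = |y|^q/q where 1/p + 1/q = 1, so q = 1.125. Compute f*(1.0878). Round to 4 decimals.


The conjugate exponent q satisfies 1/p + 1/q = 1.
p = 9, so q = 9/(9 - 1) = 1.125
|y|^q = 1.0878^1.125 = 1.0993
f*(1.0878) = 1.0993 / 1.125 = 0.9772


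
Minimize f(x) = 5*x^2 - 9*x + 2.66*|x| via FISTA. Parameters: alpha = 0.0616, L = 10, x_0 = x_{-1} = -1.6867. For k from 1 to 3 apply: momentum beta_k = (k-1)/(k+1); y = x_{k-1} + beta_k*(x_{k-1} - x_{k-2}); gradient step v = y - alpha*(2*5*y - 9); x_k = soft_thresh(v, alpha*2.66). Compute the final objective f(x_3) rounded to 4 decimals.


FISTA on f(x) = 5*x^2 - 9*x + 2.66*|x|
L = 10, alpha = 0.0616
Iteration 1: beta = 0.0, y = -1.6867 + 0.0*(-1.6867 + 1.6867) = -1.6867
  grad(y) = -25.867, v = y - alpha*grad = -0.0933
  prox(v) = soft_thresh(-0.0933, 0.1639) = 0.0
Iteration 2: beta = 0.3333, y = 0.0 + 0.3333*(0.0 + 1.6867) = 0.5622
  grad(y) = -3.3777, v = y - alpha*grad = 0.7703
  prox(v) = soft_thresh(0.7703, 0.1639) = 0.6064
Iteration 3: beta = 0.5, y = 0.6064 + 0.5*(0.6064 - 0.0) = 0.9097
  grad(y) = 0.0966, v = y - alpha*grad = 0.9037
  prox(v) = soft_thresh(0.9037, 0.1639) = 0.7399
f(x_3) = 5*0.7399^2 - 9*0.7399 + 2.66*|0.7399| = -1.9538


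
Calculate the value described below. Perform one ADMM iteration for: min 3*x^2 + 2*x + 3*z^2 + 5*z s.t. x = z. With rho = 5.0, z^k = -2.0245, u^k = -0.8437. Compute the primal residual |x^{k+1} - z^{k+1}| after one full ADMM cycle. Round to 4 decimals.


ADMM iteration with rho = 5.0, z^k = -2.0245, u^k = -0.8437
Step 1: x-update.
Minimize 3*x^2 + 2*x + (5.0/2)*(x + 2.0245 - 0.8437)^2
FOC: (2*3 + 5.0)*x = -2 + 5.0*(-2.0245 + 0.8437)
x^{k+1} = -0.7185
Step 2: z-update.
Minimize 3*z^2 + 5*z + (5.0/2)*(-0.7185 - z - 0.8437)^2
FOC: (2*3 + 5.0)*z = -5 + 5.0*(-0.7185 - 0.8437)
z^{k+1} = -1.1647
Step 3: u-update.
u^{k+1} = -0.8437 - 0.7185 + 1.1647 = -0.3976
Step 4: Primal residual = |-0.7185 + 1.1647| = 0.4461


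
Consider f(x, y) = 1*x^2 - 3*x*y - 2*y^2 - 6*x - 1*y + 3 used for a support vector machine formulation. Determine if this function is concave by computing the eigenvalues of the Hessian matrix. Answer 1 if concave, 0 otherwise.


The Hessian of f(x,y) = 1*x^2 - 3*x*y - 2*y^2 - 6*x - 1*y + 3 is:
H = [[2, -3], [-3, -4]]
Trace = 2 - 4 = -2
Determinant = 2*-4 - (-3)^2 = -17
Discriminant = (-2)^2 - 4*-17 = 72.0
Eigenvalues: lambda_1 = -5.2426, lambda_2 = 3.2426
The function is not concave.

0


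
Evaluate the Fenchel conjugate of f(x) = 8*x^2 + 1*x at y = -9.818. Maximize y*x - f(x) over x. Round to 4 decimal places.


f*(y) = sup_x {y*x - a*x^2 - b*x} = sup_x {(y-b)*x - a*x^2}
FOC: (y - b) - 2a*x = 0 => x* = (y - b)/(2a)
x* = (-9.818 - 1)/(2*8) = -0.6761
f*(-9.818) = (y-b)^2/(4a) = (-9.818 - 1)^2/(4*8)
= 117.0291/32 = 3.6572


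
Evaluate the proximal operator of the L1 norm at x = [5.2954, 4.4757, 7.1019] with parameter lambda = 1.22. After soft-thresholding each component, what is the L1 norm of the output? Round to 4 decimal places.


Soft-thresholding with lambda = 1.22:
prox(5.2954) = sign(5.2954)*max(|5.2954| - 1.22, 0) = 4.0754
prox(4.4757) = sign(4.4757)*max(|4.4757| - 1.22, 0) = 3.2557
prox(7.1019) = sign(7.1019)*max(|7.1019| - 1.22, 0) = 5.8819
prox(x) = [4.0754, 3.2557, 5.8819]
||prox(x)||_1 = 4.0754 + 3.2557 + 5.8819 = 13.213


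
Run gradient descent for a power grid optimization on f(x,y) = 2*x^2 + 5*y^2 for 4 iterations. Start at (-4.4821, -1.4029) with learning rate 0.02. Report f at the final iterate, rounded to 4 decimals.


Gradient descent on f(x,y) = 2*x^2 + 5*y^2.
Starting point: (-4.4821, -1.4029), alpha = 0.02
Step 1: grad_x = 2*2*-4.4821 = -17.9284, grad_y = 2*5*-1.4029 = -14.029
  x_1 = -4.4821 - 0.02*-17.9284 = -4.1235
  y_1 = -1.4029 - 0.02*-14.029 = -1.1223
Step 2: grad_x = 2*2*-4.1235 = -16.4941, grad_y = 2*5*-1.1223 = -11.2232
  x_2 = -4.1235 - 0.02*-16.4941 = -3.7936
  y_2 = -1.1223 - 0.02*-11.2232 = -0.8979
Step 3: grad_x = 2*2*-3.7936 = -15.1746, grad_y = 2*5*-0.8979 = -8.9786
  x_3 = -3.7936 - 0.02*-15.1746 = -3.4902
  y_3 = -0.8979 - 0.02*-8.9786 = -0.7183
Step 4: grad_x = 2*2*-3.4902 = -13.9606, grad_y = 2*5*-0.7183 = -7.1828
  x_4 = -3.4902 - 0.02*-13.9606 = -3.2109
  y_4 = -0.7183 - 0.02*-7.1828 = -0.5746
f(-3.2109, -0.5746) = 2*(-3.2109)^2 + 5*(-0.5746)^2 = 22.2713


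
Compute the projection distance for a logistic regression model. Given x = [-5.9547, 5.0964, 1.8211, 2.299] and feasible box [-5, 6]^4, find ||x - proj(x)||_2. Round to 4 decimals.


Project each component onto [-5, 6].
clip(-5.9547) = -5.0, clip(5.0964) = 5.0964, clip(1.8211) = 1.8211, clip(2.299) = 2.299
Projection = [-5.0, 5.0964, 1.8211, 2.299]
Squared diffs: [0.9115, 0.0, 0.0, 0.0]
Distance = sqrt(0.9115) = 0.9547


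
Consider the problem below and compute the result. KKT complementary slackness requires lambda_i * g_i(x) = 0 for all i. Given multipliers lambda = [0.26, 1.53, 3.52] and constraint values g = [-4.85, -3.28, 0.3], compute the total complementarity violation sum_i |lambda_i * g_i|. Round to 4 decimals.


KKT complementary slackness check:
lambda_1 * g_1 = 0.26 * -4.85 = -1.261
lambda_2 * g_2 = 1.53 * -3.28 = -5.0184
lambda_3 * g_3 = 3.52 * 0.3 = 1.056
Total violation = 1.261 + 5.0184 + 1.056 = 7.3354


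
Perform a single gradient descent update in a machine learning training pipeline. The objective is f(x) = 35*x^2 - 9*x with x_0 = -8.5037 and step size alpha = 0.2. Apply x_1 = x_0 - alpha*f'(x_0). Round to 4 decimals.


We compute the gradient at x_0 and apply the update.
f'(x) = 70*x - 9
f'(-8.5037) = 70*-8.5037 - 9 = -604.259
x_1 = -8.5037 - 0.2*-604.259 = 112.3481


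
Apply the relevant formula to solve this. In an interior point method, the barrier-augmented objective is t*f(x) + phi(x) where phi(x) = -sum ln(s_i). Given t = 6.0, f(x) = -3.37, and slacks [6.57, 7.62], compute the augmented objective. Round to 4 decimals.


Step 1: Compute log-barrier.
ln values: [1.8825, 2.0308]
phi = -(1.8825 + 2.0308) = -3.9133
Step 2: Compute augmented objective.
t*f(x) = 6.0*-3.37 = -20.22
Total = -20.22 - 3.9133 = -24.1333


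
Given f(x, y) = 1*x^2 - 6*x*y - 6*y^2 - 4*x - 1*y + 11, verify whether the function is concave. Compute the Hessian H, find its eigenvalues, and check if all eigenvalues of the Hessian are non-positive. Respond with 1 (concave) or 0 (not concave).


The Hessian of f(x,y) = 1*x^2 - 6*x*y - 6*y^2 - 4*x - 1*y + 11 is:
H = [[2, -6], [-6, -12]]
Trace = 2 - 12 = -10
Determinant = 2*-12 - (-6)^2 = -60
Discriminant = (-10)^2 - 4*-60 = 340.0
Eigenvalues: lambda_1 = -14.2195, lambda_2 = 4.2195
The function is not concave.

0


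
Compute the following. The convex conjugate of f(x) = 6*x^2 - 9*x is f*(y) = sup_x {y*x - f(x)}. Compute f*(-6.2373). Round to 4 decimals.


f*(y) = sup_x {y*x - a*x^2 - b*x} = sup_x {(y-b)*x - a*x^2}
FOC: (y - b) - 2a*x = 0 => x* = (y - b)/(2a)
x* = (-6.2373 + 9)/(2*6) = 0.2302
f*(-6.2373) = (y-b)^2/(4a) = (-6.2373 + 9)^2/(4*6)
= 7.6325/24 = 0.318


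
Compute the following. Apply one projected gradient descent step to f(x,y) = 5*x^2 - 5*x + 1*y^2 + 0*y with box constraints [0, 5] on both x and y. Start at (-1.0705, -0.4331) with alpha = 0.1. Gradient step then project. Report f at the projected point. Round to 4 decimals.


Step 1: Compute gradient at (-1.0705, -0.4331).
grad_x = 2*5*-1.0705 - 5 = -15.705
grad_y = 2*1*-0.4331 + 0 = -0.8662
Step 2: Gradient step.
x_raw = -1.0705 - 0.1*-15.705 = 0.5
y_raw = -0.4331 - 0.1*-0.8662 = -0.3465
Step 3: Project onto [0, 5].
x_proj = clip(0.5) = 0.5
y_proj = clip(-0.3465) = 0.0
Step 4: Evaluate f.
f(0.5, 0.0) = -1.25


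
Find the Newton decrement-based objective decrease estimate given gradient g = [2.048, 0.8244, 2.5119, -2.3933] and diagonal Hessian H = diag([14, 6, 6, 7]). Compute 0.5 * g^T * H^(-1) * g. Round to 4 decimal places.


Step 1: H is diagonal, so H^(-1) * g = [0.1463, 0.1374, 0.4187, -0.3419].
Step 2: g^T H^(-1) g = sum_i g_i^2 / H_ii
  = (2.048)^2/14 + (0.8244)^2/6 + (2.5119)^2/6 + (-2.3933)^2/7
  = 0.2996 + 0.1133 + 1.0516 + 0.8183 = 2.2827
Step 3: Objective decrease = 0.5 * g^T H^(-1) g = 1.1414


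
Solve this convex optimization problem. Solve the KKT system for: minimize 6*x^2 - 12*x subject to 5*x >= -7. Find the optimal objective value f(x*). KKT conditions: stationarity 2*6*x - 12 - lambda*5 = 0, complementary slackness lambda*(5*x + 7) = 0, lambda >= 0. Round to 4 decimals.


Step 1: Try lambda = 0 (constraint inactive).
Stationarity: 2*6*x - 12 = 0
x* = 12/(2*6) = 1.0
Check constraint: 5*1.0 = 5.0 >= -7 -- satisfied.
Step 2: Compute optimal value.
f(x*) = 6*1.0^2 - 12*1.0 = -6.0


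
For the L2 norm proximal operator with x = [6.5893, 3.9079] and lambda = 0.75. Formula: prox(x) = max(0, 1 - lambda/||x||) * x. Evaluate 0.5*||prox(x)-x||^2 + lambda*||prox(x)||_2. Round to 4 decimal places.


Step 1: Compute ||x||.
||x|| = 7.661
Step 2: Compute scaling factor.
scale = max(0, 1 - 0.75/7.661) = 0.9021
Step 3: prox(x) = [5.9442, 3.5253]
||prox(x)|| = 6.911
Step 4: Proximal objective.
0.5*||prox-x||^2 = 0.2813
lambda*||prox|| = 5.1833
Total = 5.4645


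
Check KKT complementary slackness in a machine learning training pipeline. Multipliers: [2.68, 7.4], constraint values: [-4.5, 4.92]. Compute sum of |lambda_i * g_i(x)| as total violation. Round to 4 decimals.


KKT complementary slackness check:
lambda_1 * g_1 = 2.68 * -4.5 = -12.06
lambda_2 * g_2 = 7.4 * 4.92 = 36.408
Total violation = 12.06 + 36.408 = 48.468


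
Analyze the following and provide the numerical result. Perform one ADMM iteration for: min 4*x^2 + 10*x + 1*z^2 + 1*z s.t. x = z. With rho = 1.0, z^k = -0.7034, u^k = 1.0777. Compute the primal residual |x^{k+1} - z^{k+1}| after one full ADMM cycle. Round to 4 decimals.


ADMM iteration with rho = 1.0, z^k = -0.7034, u^k = 1.0777
Step 1: x-update.
Minimize 4*x^2 + 10*x + (1.0/2)*(x + 0.7034 + 1.0777)^2
FOC: (2*4 + 1.0)*x = -10 + 1.0*(-0.7034 - 1.0777)
x^{k+1} = -1.309
Step 2: z-update.
Minimize 1*z^2 + 1*z + (1.0/2)*(-1.309 - z + 1.0777)^2
FOC: (2*1 + 1.0)*z = -1 + 1.0*(-1.309 + 1.0777)
z^{k+1} = -0.4104
Step 3: u-update.
u^{k+1} = 1.0777 - 1.309 + 0.4104 = 0.1791
Step 4: Primal residual = |-1.309 + 0.4104| = 0.8986


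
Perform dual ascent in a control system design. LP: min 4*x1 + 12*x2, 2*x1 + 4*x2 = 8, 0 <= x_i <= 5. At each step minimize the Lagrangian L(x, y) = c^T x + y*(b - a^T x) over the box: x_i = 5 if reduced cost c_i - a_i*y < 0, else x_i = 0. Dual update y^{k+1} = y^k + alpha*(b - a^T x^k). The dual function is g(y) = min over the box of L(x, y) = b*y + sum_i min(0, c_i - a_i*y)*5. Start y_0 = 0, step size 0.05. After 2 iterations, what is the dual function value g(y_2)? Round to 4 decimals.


Dual ascent for LP: min 4*x1 + 12*x2, 2*x1 + 4*x2 = 8, 0 <= x_i <= 5
Step 1: y^k = 0.0, reduced costs: (4.0, 12.0)
  x^k = (0.0, 0.0), subgradient = b - a^T x = 8.0
  y^{k+1} = 0.0 + 0.05*8.0 = 0.4
Step 2: y^k = 0.4, reduced costs: (3.2, 10.4)
  x^k = (0.0, 0.0), subgradient = b - a^T x = 8.0
  y^{k+1} = 0.4 + 0.05*8.0 = 0.8
Dual objective at y_2 = 0.8: reduced costs (2.4, 8.8), box minimizer x = (0.0, 0.0)
g(y_2) = b*y + (c1 - a1*y)*x1 + (c2 - a2*y)*x2 = 8*0.8 + 2.4*0.0 + 8.8*0.0 = 6.4 + 0.0 + 0.0 = 6.4


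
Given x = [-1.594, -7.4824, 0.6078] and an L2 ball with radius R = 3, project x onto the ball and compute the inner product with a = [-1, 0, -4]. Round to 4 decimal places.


Step 1: Compute ||x|| (intermediates to 6 decimals).
||x|| = sqrt((-1.594)^2 + (-7.4824)^2 + 0.6078^2) = 7.67441
Step 2: Project.
Since ||x|| > R, scale = R/||x|| = 3/7.67441 = 0.39091, proj(x) = scale * x
proj(x) = [-0.623111, -2.924945, 0.237595]
Step 3: Dot product.
a^T * proj(x) = -1*(-0.623111) + 0*(-2.924945) - 4*0.237595 = -0.3273


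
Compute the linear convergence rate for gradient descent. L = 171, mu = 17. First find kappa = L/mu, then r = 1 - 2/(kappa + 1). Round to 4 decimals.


Step 1: Compute the condition number.
kappa = L/mu = 171/17 = 10.0588
Step 2: Compute the convergence rate.
r = 1 - 2/(kappa + 1) = 1 - 2*mu/(L + mu) = (L - mu)/(L + mu) = 154/188 = 0.8191


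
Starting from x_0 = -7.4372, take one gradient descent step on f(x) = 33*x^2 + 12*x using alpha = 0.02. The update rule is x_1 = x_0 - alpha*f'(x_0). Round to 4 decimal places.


We compute the gradient at x_0 and apply the update.
f'(x) = 66*x + 12
f'(-7.4372) = 66*-7.4372 + 12 = -478.8552
x_1 = -7.4372 - 0.02*-478.8552 = 2.1399


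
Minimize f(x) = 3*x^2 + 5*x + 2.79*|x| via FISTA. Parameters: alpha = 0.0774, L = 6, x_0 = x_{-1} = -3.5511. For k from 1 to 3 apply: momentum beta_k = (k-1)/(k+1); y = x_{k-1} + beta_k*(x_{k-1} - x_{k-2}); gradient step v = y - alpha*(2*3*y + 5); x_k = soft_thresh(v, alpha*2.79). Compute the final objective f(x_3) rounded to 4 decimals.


FISTA on f(x) = 3*x^2 + 5*x + 2.79*|x|
L = 6, alpha = 0.0774
Iteration 1: beta = 0.0, y = -3.5511 + 0.0*(-3.5511 + 3.5511) = -3.5511
  grad(y) = -16.3066, v = y - alpha*grad = -2.289
  prox(v) = soft_thresh(-2.289, 0.2159) = -2.073
Iteration 2: beta = 0.3333, y = -2.073 + 0.3333*(-2.073 + 3.5511) = -1.5803
  grad(y) = -4.482, v = y - alpha*grad = -1.2334
  prox(v) = soft_thresh(-1.2334, 0.2159) = -1.0175
Iteration 3: beta = 0.5, y = -1.0175 + 0.5*(-1.0175 + 2.073) = -0.4897
  grad(y) = 2.0618, v = y - alpha*grad = -0.6493
  prox(v) = soft_thresh(-0.6493, 0.2159) = -0.4333
f(x_3) = 3*(-0.4333)^2 + 5*(-0.4333) + 2.79*|-0.4333| = -0.3943


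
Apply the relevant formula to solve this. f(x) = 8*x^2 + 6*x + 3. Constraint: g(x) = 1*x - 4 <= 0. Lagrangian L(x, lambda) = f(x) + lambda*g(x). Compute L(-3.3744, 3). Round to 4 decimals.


Step 1: Evaluate f(x).
f(-3.3744) = 8*(-3.3744)^2 + 6*(-3.3744) + 3 = 73.8462
Step 2: Evaluate g(x).
g(-3.3744) = 1*-3.3744 - 4 = -7.3744
Step 3: Compute Lagrangian.
L = 73.8462 + 3*-7.3744 = 51.723


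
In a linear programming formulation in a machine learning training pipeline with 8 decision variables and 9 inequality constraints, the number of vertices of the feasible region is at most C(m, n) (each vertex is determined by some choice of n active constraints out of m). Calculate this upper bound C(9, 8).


Each vertex corresponds to some choice of n active constraints out of m, so the number of vertices is at most C(m, n) = m! / (n!(m-n)!).
m = 9, n = 8
Numerator: 9 * 8 * 7 * 6 * 5 * 4 * 3 * 2
Denominator: 8! = 40320
C(9, 8) = 9


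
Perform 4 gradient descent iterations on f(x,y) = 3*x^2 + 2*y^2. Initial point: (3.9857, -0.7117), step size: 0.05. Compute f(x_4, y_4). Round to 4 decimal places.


Gradient descent on f(x,y) = 3*x^2 + 2*y^2.
Starting point: (3.9857, -0.7117), alpha = 0.05
Step 1: grad_x = 2*3*3.9857 = 23.9142, grad_y = 2*2*-0.7117 = -2.8468
  x_1 = 3.9857 - 0.05*23.9142 = 2.79
  y_1 = -0.7117 - 0.05*-2.8468 = -0.5694
Step 2: grad_x = 2*3*2.79 = 16.7399, grad_y = 2*2*-0.5694 = -2.2774
  x_2 = 2.79 - 0.05*16.7399 = 1.953
  y_2 = -0.5694 - 0.05*-2.2774 = -0.4555
Step 3: grad_x = 2*3*1.953 = 11.718, grad_y = 2*2*-0.4555 = -1.822
  x_3 = 1.953 - 0.05*11.718 = 1.3671
  y_3 = -0.4555 - 0.05*-1.822 = -0.3644
Step 4: grad_x = 2*3*1.3671 = 8.2026, grad_y = 2*2*-0.3644 = -1.4576
  x_4 = 1.3671 - 0.05*8.2026 = 0.957
  y_4 = -0.3644 - 0.05*-1.4576 = -0.2915
f(0.957, -0.2915) = 3*0.957^2 + 2*(-0.2915)^2 = 2.9173


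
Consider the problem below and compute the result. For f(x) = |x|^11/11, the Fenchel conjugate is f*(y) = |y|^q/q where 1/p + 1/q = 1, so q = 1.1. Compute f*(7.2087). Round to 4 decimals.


The conjugate exponent q satisfies 1/p + 1/q = 1.
p = 11, so q = 11/(11 - 1) = 1.1
|y|^q = 7.2087^1.1 = 8.783
f*(7.2087) = 8.783 / 1.1 = 7.9845


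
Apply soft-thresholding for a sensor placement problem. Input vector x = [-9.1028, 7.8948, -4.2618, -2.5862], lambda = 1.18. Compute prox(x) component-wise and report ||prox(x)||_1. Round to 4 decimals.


Soft-thresholding with lambda = 1.18:
prox(-9.1028) = sign(-9.1028)*max(|-9.1028| - 1.18, 0) = -7.9228
prox(7.8948) = sign(7.8948)*max(|7.8948| - 1.18, 0) = 6.7148
prox(-4.2618) = sign(-4.2618)*max(|-4.2618| - 1.18, 0) = -3.0818
prox(-2.5862) = sign(-2.5862)*max(|-2.5862| - 1.18, 0) = -1.4062
prox(x) = [-7.9228, 6.7148, -3.0818, -1.4062]
||prox(x)||_1 = 7.9228 + 6.7148 + 3.0818 + 1.4062 = 19.1256


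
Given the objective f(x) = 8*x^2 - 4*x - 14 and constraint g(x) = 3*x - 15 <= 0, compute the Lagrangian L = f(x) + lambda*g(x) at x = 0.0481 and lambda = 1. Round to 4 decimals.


Step 1: Evaluate f(x).
f(0.0481) = 8*0.0481^2 - 4*0.0481 - 14 = -14.1739
Step 2: Evaluate g(x).
g(0.0481) = 3*0.0481 - 15 = -14.8557
Step 3: Compute Lagrangian.
L = -14.1739 + 1*-14.8557 = -29.0296


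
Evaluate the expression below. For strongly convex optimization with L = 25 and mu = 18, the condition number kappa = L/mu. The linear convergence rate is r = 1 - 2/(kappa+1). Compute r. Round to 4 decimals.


Step 1: Compute the condition number.
kappa = L/mu = 25/18 = 1.3889
Step 2: Compute the convergence rate.
r = 1 - 2/(kappa + 1) = 1 - 2*mu/(L + mu) = (L - mu)/(L + mu) = 7/43 = 0.1628


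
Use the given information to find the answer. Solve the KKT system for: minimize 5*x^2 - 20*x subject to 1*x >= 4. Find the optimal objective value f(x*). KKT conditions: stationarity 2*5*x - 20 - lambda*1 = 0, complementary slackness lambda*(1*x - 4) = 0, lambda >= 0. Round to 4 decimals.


Step 1: Try lambda = 0 (constraint inactive).
x_unc = 20/(2*5) = 2.0
Check: 1*2.0 = 2.0 < 4 -- violated!
Step 2: Constraint must be active: 1*x = 4
x* = 4/1 = 4.0
lambda = (2*5*4.0 - 20)/1 = 20.0
Step 3: Compute optimal value.
f(x*) = 5*4.0^2 - 20*4.0 = 0.0


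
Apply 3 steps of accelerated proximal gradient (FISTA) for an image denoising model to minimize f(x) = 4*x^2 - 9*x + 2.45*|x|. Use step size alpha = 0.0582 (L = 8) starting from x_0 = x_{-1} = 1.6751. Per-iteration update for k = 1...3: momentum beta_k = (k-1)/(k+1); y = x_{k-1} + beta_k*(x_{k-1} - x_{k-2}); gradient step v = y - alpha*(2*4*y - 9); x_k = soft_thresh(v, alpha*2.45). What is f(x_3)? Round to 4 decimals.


FISTA on f(x) = 4*x^2 - 9*x + 2.45*|x|
L = 8, alpha = 0.0582
Iteration 1: beta = 0.0, y = 1.6751 + 0.0*(1.6751 - 1.6751) = 1.6751
  grad(y) = 4.4008, v = y - alpha*grad = 1.419
  prox(v) = soft_thresh(1.419, 0.1426) = 1.2764
Iteration 2: beta = 0.3333, y = 1.2764 + 0.3333*(1.2764 - 1.6751) = 1.1435
  grad(y) = 0.1478, v = y - alpha*grad = 1.1349
  prox(v) = soft_thresh(1.1349, 0.1426) = 0.9923
Iteration 3: beta = 0.5, y = 0.9923 + 0.5*(0.9923 - 1.2764) = 0.8502
  grad(y) = -2.1981, v = y - alpha*grad = 0.9782
  prox(v) = soft_thresh(0.9782, 0.1426) = 0.8356
f(x_3) = 4*0.8356^2 - 9*0.8356 + 2.45*|0.8356| = -2.6803


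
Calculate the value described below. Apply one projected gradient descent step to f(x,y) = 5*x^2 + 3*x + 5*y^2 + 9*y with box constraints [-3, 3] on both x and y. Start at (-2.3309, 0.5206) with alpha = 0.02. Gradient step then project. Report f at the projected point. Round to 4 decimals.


Step 1: Compute gradient at (-2.3309, 0.5206).
grad_x = 2*5*-2.3309 + 3 = -20.309
grad_y = 2*5*0.5206 + 9 = 14.206
Step 2: Gradient step.
x_raw = -2.3309 - 0.02*-20.309 = -1.9247
y_raw = 0.5206 - 0.02*14.206 = 0.2365
Step 3: Project onto [-3, 3].
x_proj = clip(-1.9247) = -1.9247
y_proj = clip(0.2365) = 0.2365
Step 4: Evaluate f.
f(-1.9247, 0.2365) = 15.1565


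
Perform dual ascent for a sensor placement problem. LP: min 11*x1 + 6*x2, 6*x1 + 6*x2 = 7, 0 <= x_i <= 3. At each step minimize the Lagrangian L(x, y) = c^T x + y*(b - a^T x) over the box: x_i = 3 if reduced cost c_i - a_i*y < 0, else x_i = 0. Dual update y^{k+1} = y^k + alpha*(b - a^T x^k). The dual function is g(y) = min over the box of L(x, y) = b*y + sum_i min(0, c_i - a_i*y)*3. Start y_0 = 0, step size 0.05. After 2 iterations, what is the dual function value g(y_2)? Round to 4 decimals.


Dual ascent for LP: min 11*x1 + 6*x2, 6*x1 + 6*x2 = 7, 0 <= x_i <= 3
Step 1: y^k = 0.0, reduced costs: (11.0, 6.0)
  x^k = (0.0, 0.0), subgradient = b - a^T x = 7.0
  y^{k+1} = 0.0 + 0.05*7.0 = 0.35
Step 2: y^k = 0.35, reduced costs: (8.9, 3.9)
  x^k = (0.0, 0.0), subgradient = b - a^T x = 7.0
  y^{k+1} = 0.35 + 0.05*7.0 = 0.7
Dual objective at y_2 = 0.7: reduced costs (6.8, 1.8), box minimizer x = (0.0, 0.0)
g(y_2) = b*y + (c1 - a1*y)*x1 + (c2 - a2*y)*x2 = 7*0.7 + 6.8*0.0 + 1.8*0.0 = 4.9 + 0.0 + 0.0 = 4.9


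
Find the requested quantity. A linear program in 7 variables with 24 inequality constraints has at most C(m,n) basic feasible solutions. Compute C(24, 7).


Each vertex corresponds to some choice of n active constraints out of m, so the number of vertices is at most C(m, n) = m! / (n!(m-n)!).
m = 24, n = 7
Numerator: 24 * 23 * 22 * 21 * 20 * 19 * 18
Denominator: 7! = 5040
C(24, 7) = 346104


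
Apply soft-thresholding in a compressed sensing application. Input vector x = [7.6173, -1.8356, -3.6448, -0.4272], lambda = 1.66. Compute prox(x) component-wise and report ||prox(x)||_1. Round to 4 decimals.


Soft-thresholding with lambda = 1.66:
prox(7.6173) = sign(7.6173)*max(|7.6173| - 1.66, 0) = 5.9573
prox(-1.8356) = sign(-1.8356)*max(|-1.8356| - 1.66, 0) = -0.1756
prox(-3.6448) = sign(-3.6448)*max(|-3.6448| - 1.66, 0) = -1.9848
prox(-0.4272) = sign(-0.4272)*max(|-0.4272| - 1.66, 0) = 0.0
prox(x) = [5.9573, -0.1756, -1.9848, 0.0]
||prox(x)||_1 = 5.9573 + 0.1756 + 1.9848 + 0.0 = 8.1177


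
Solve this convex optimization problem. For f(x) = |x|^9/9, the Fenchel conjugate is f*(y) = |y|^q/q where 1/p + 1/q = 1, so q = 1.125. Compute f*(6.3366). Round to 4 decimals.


The conjugate exponent q satisfies 1/p + 1/q = 1.
p = 9, so q = 9/(9 - 1) = 1.125
|y|^q = 6.3366^1.125 = 7.9816
f*(6.3366) = 7.9816 / 1.125 = 7.0947


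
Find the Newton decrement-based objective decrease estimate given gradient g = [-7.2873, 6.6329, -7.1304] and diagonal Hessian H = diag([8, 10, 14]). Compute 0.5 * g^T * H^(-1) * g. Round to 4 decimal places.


Step 1: H is diagonal, so H^(-1) * g = [-0.9109, 0.6633, -0.5093].
Step 2: g^T H^(-1) g = sum_i g_i^2 / H_ii
  = (-7.2873)^2/8 + (6.6329)^2/10 + (-7.1304)^2/14
  = 6.6381 + 4.3995 + 3.6316 = 14.6692
Step 3: Objective decrease = 0.5 * g^T H^(-1) g = 7.3346


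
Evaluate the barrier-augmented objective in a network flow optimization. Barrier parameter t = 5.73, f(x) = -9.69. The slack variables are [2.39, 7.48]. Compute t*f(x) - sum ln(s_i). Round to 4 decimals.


Step 1: Compute log-barrier.
ln values: [0.8713, 2.0122]
phi = -(0.8713 + 2.0122) = -2.8835
Step 2: Compute augmented objective.
t*f(x) = 5.73*-9.69 = -55.5237
Total = -55.5237 - 2.8835 = -58.4072


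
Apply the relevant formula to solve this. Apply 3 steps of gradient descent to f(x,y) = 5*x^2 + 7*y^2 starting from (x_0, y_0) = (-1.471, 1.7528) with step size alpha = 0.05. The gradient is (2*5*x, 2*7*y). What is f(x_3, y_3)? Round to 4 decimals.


Gradient descent on f(x,y) = 5*x^2 + 7*y^2.
Starting point: (-1.471, 1.7528), alpha = 0.05
Step 1: grad_x = 2*5*-1.471 = -14.71, grad_y = 2*7*1.7528 = 24.5392
  x_1 = -1.471 - 0.05*-14.71 = -0.7355
  y_1 = 1.7528 - 0.05*24.5392 = 0.5258
Step 2: grad_x = 2*5*-0.7355 = -7.355, grad_y = 2*7*0.5258 = 7.3618
  x_2 = -0.7355 - 0.05*-7.355 = -0.3678
  y_2 = 0.5258 - 0.05*7.3618 = 0.1578
Step 3: grad_x = 2*5*-0.3678 = -3.6775, grad_y = 2*7*0.1578 = 2.2085
  x_3 = -0.3678 - 0.05*-3.6775 = -0.1839
  y_3 = 0.1578 - 0.05*2.2085 = 0.0473
f(-0.1839, 0.0473) = 5*(-0.1839)^2 + 7*0.0473^2 = 0.1847


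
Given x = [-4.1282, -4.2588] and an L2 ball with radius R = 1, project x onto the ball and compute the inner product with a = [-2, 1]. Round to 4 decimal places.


Step 1: Compute ||x|| (intermediates to 6 decimals).
||x|| = sqrt((-4.1282)^2 + (-4.2588)^2) = 5.931224
Step 2: Project.
Since ||x|| > R, scale = R/||x|| = 1/5.931224 = 0.168599, proj(x) = scale * x
proj(x) = [-0.69601, -0.718029]
Step 3: Dot product.
a^T * proj(x) = -2*(-0.69601) + 1*(-0.718029) = 0.674


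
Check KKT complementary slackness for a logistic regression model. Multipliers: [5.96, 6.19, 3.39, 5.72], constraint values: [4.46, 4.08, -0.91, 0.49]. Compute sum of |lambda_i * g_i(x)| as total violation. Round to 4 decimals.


KKT complementary slackness check:
lambda_1 * g_1 = 5.96 * 4.46 = 26.5816
lambda_2 * g_2 = 6.19 * 4.08 = 25.2552
lambda_3 * g_3 = 3.39 * -0.91 = -3.0849
lambda_4 * g_4 = 5.72 * 0.49 = 2.8028
Total violation = 26.5816 + 25.2552 + 3.0849 + 2.8028 = 57.7245


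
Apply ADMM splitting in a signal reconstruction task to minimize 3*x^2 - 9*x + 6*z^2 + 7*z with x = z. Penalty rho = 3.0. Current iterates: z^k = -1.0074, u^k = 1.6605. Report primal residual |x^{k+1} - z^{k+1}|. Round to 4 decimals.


ADMM iteration with rho = 3.0, z^k = -1.0074, u^k = 1.6605
Step 1: x-update.
Minimize 3*x^2 - 9*x + (3.0/2)*(x + 1.0074 + 1.6605)^2
FOC: (2*3 + 3.0)*x = 9 + 3.0*(-1.0074 - 1.6605)
x^{k+1} = 0.1107
Step 2: z-update.
Minimize 6*z^2 + 7*z + (3.0/2)*(0.1107 - z + 1.6605)^2
FOC: (2*6 + 3.0)*z = -7 + 3.0*(0.1107 + 1.6605)
z^{k+1} = -0.1124
Step 3: u-update.
u^{k+1} = 1.6605 + 0.1107 + 0.1124 = 1.8836
Step 4: Primal residual = |0.1107 + 0.1124| = 0.2231


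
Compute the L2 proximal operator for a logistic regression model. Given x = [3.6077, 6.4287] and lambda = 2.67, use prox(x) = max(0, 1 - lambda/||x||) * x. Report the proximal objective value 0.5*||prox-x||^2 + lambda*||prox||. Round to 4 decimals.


Step 1: Compute ||x||.
||x|| = 7.3718
Step 2: Compute scaling factor.
scale = max(0, 1 - 2.67/7.3718) = 0.6378
Step 3: prox(x) = [2.301, 4.1003]
||prox(x)|| = 4.7018
Step 4: Proximal objective.
0.5*||prox-x||^2 = 3.5645
lambda*||prox|| = 12.5538
Total = 16.1183


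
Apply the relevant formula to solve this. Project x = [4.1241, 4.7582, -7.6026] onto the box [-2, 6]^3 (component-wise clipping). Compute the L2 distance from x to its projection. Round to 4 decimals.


Project each component onto [-2, 6].
clip(4.1241) = 4.1241, clip(4.7582) = 4.7582, clip(-7.6026) = -2.0
Projection = [4.1241, 4.7582, -2.0]
Squared diffs: [0.0, 0.0, 31.3891]
Distance = sqrt(31.3891) = 5.6026
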